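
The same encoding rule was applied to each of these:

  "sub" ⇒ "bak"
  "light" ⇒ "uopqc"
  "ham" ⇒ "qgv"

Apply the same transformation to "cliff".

luooo

The shift depends on letter class: consonant s→b is +9, but vowel u→a is +6. Vowels shift forward by 6 and consonants shift forward by 9.
Applying it to cliff: c(cons)+9=l, l(cons)+9=u, i(vowel)+6=o, f(cons)+9=o, f(cons)+9=o.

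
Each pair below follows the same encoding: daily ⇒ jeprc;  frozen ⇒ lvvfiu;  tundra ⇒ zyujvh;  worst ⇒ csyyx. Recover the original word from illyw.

chess

It's a Vigenère-style cipher with numeric key [6,4,7]: position i shifts by key[i mod 3].
Undoing it on illyw: i−6=c, l−4=h, l−7=e, y−6=s, w−4=s.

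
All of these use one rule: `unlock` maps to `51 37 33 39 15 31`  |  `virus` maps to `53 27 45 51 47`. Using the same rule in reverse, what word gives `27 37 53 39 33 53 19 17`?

involved

The formula is n = 2×(alphabet index, a=1) + 9.
Reversing it on 27 37 53 39 33 53 19 17: 27→(27−9)÷2=9=i, 37→(37−9)÷2=14=n, 53→(53−9)÷2=22=v, 39→(39−9)÷2=15=o, 33→(33−9)÷2=12=l, 53→(53−9)÷2=22=v, 19→(19−9)÷2=5=e, 17→(17−9)÷2=4=d.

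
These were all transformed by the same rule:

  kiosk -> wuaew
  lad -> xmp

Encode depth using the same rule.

pqbft

Compare letters: k→w is +12, i→u is +12, o→a is +12 — a constant shift. Every letter moves 12 places later in the alphabet, wrapping around z→a.
On depth: d+12=p, e+12=q, p+12=b, t+12=f, h+12=t.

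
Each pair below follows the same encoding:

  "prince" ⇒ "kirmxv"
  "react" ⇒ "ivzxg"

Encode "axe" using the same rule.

Each pair mirrors across the alphabet (p↔k, r↔i, i↔r): positions sum to 25. Letters are reflected about the middle of the alphabet (position → 25−position): Atbash.
On axe: a↔z, x↔c, e↔v.

zcv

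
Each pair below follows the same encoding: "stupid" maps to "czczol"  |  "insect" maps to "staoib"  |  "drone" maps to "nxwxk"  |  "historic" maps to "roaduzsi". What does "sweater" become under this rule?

ccmkzmb

Shifts by position in stupid: pos 0: s→c (+10), pos 1: t→z (+6), pos 2: u→c (+8), pos 3: p→z (+10), pos 4: i→o (+6), pos 5: d→l (+8) — repeating every 3. The shifts repeat in a cycle of length 3: positions 0,1,… shift by +10, +6, +8, then the pattern repeats.
For sweater: s+10=c, w+6=c, e+8=m, a+10=k, t+6=z, e+8=m, r+10=b.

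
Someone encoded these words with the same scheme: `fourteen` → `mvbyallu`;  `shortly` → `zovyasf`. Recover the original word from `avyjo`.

torch

Every letter moves 7 places later in the alphabet, wrapping around z→a.
Decoding avyjo: a−7=t, v−7=o, y−7=r, j−7=c, o−7=h.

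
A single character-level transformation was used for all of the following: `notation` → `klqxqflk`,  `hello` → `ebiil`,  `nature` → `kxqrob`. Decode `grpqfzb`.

Compare letters: n→k is +23, o→l is +23, t→q is +23 — a constant shift. This is a Caesar cipher with shift 23.
Reversing it on grpqfzb: g−23=j, r−23=u, p−23=s, q−23=t, f−23=i, z−23=c, b−23=e.

justice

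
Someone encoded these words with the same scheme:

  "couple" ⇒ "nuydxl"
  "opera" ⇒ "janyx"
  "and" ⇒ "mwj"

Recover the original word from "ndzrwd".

unique

The word is reversed, then every letter is shifted forward by 9.
Decoding ndzrwd: shift back: n−9=e, d−9=u, z−9=q, r−9=i, w−9=n, d−9=u → euqinu; then reverse → unique.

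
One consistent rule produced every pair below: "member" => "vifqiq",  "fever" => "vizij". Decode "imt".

The output letters match the input read backwards, each shifted +4: member reversed is rebmem. The word is reversed, then every letter is shifted forward by 4.
Reversing it on imt: shift back: i−4=e, m−4=i, t−4=p → eip; then reverse → pie.

pie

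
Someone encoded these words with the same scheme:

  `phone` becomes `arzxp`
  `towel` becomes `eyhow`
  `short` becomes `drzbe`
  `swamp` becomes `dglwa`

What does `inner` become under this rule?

txyoc

Shifts by position in phone: pos 0: p→a (+11), pos 1: h→r (+10), pos 2: o→z (+11), pos 3: n→x (+10) — repeating every 2. A repeating key of period 2 is used — shifts +11, +10 over and over.
On inner: i+11=t, n+10=x, n+11=y, e+10=o, r+11=c.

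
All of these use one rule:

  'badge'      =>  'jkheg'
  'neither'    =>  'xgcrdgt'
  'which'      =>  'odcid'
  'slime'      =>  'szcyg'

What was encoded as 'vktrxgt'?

partner

Each letter's alphabet position (a=0..z=25) is mapped through 25·x+10 mod 26 — an affine cipher.
Undoing it on vktrxgt: v(21)→25·(21−10)≡15=p; k(10)→25·(10−10)≡0=a; t(19)→25·(19−10)≡17=r; r(17)→25·(17−10)≡19=t; x(23)→25·(23−10)≡13=n; g(6)→25·(6−10)≡4=e; t(19)→25·(19−10)≡17=r (all mod 26).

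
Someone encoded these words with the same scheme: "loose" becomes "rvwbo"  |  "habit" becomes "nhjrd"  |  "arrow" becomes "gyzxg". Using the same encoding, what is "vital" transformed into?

In loose: l→r is +6, o→v is +7, o→w is +8, s→b is +9 — the shift increases by 1 each position. Letter i (0-indexed) is shifted by i+6, so successive shifts are 6, 7, 8, ….
On vital: v+6=b, i+7=p, t+8=b, a+9=j, l+10=v.

bpbjv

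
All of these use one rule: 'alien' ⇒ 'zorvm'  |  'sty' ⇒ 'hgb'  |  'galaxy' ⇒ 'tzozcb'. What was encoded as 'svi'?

Letters are reflected about the middle of the alphabet (position → 25−position): Atbash.
Reversing it on svi: s↔h, v↔e, i↔r.

her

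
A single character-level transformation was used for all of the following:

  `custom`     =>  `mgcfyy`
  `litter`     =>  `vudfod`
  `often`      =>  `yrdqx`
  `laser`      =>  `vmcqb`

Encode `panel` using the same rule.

zmxqv

Shifts by position in custom: pos 0: c→m (+10), pos 1: u→g (+12), pos 2: s→c (+10), pos 3: t→f (+12) — repeating every 2. A repeating key of period 2 is used — shifts +10, +12 over and over.
For panel: p+10=z, a+12=m, n+10=x, e+12=q, l+10=v.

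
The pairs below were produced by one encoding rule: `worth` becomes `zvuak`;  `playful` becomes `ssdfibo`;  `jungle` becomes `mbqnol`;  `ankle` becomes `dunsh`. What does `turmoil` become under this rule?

wbutrpo

A repeating key of period 2 is used — shifts +3, +7 over and over.
Applying it to turmoil: t+3=w, u+7=b, r+3=u, m+7=t, o+3=r, i+7=p, l+3=o.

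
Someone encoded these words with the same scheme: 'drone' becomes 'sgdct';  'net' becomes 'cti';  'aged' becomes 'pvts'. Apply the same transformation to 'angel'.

Compare letters: d→s is +15, r→g is +15, o→d is +15 — a constant shift. Each letter is shifted forward by 15 in the alphabet (a Caesar shift of +15).
For angel: a+15=p, n+15=c, g+15=v, e+15=t, l+15=a.

pcvta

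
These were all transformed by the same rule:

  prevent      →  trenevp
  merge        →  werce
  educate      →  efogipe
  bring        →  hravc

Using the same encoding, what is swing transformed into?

p(15)→t(19) and r(17)→r(17) fit y≡25x+8 (mod 26); the inverse of 25 mod 26 is 25. Treating letters as 0–25, the rule is x ↦ 25x + 8 (mod 26).
Applying it to swing: s(18)→25·18+8≡16=q; w(22)→25·22+8≡12=m; i(8)→25·8+8≡0=a; n(13)→25·13+8≡21=v; g(6)→25·6+8≡2=c (all mod 26).

qmavc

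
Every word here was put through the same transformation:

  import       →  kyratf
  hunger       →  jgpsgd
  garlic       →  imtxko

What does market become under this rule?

omtwgf

The shifts repeat in a cycle of length 2: positions 0,1,… shift by +2, +12, then the pattern repeats.
On market: m+2=o, a+12=m, r+2=t, k+12=w, e+2=g, t+12=f.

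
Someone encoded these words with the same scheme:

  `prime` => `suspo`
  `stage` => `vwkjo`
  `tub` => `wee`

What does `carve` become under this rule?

fkuyo

The shift depends on letter class: consonant p→s is +3, but vowel i→s is +10. Two shifts are in play — +10 for a/e/i/o/u, +3 for every other letter.
On carve: c(cons)+3=f, a(vowel)+10=k, r(cons)+3=u, v(cons)+3=y, e(vowel)+10=o.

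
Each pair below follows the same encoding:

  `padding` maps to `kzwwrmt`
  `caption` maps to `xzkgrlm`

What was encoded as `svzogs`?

health

Each pair mirrors across the alphabet (p↔k, a↔z, d↔w): positions sum to 25. Each letter is replaced by its mirror in the alphabet: a↔z, b↔y, c↔x, and so on (the Atbash cipher).
Undoing it on svzogs: s↔h, v↔e, z↔a, o↔l, g↔t, s↔h.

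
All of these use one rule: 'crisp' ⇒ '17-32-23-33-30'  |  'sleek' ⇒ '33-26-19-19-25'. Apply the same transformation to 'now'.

c is letter #3 and maps to 17: an offset of 14. Letters become their 1-based position plus 14 (so a→15, b→16, …).
On now: n=14→28, o=15→29, w=23→37.

28-29-37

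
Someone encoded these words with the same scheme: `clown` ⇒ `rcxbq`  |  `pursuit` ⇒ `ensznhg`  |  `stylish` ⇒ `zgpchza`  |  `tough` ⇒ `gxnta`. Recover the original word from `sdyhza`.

radish

c(2)→r(17) and l(11)→c(2) fit y≡7x+3 (mod 26); the inverse of 7 mod 26 is 15. Treating letters as 0–25, the rule is x ↦ 7x + 3 (mod 26).
Decoding sdyhza: s(18)→15·(18−3)≡17=r; d(3)→15·(3−3)≡0=a; y(24)→15·(24−3)≡3=d; h(7)→15·(7−3)≡8=i; z(25)→15·(25−3)≡18=s; a(0)→15·(0−3)≡7=h (all mod 26).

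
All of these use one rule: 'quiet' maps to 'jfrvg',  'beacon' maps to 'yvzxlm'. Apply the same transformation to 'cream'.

Letters are reflected about the middle of the alphabet (position → 25−position): Atbash.
Applying it to cream: c↔x, r↔i, e↔v, a↔z, m↔n.

xivzn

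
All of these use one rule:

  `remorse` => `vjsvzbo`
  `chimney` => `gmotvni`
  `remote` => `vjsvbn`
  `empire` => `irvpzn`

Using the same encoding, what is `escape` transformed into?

In remorse: r→v is +4, e→j is +5, m→s is +6, o→v is +7 — the shift increases by 1 each position. Letter i (0-indexed) is shifted by i+4, so successive shifts are 4, 5, 6, ….
On escape: e+4=i, s+5=x, c+6=i, a+7=h, p+8=x, e+9=n.

ixihxn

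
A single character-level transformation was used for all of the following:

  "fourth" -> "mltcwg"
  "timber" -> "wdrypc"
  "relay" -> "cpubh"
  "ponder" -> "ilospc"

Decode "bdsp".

aide

This is an affine cipher: with a=0,…,z=25, each position x becomes (23x+1) mod 26.
Decoding bdsp: b(1)→17·(1−1)≡0=a; d(3)→17·(3−1)≡8=i; s(18)→17·(18−1)≡3=d; p(15)→17·(15−1)≡4=e (all mod 26).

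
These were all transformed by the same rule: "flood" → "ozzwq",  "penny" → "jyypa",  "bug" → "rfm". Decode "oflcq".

Two steps: reverse the string, then apply a Caesar shift of +11.
Reversing it on oflcq: shift back: o−11=d, f−11=u, l−11=a, c−11=r, q−11=f → duarf; then reverse → fraud.

fraud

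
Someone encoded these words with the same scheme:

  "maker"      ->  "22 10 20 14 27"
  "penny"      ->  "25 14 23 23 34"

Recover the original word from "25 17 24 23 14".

m is letter #13 and maps to 22: an offset of 9. Letters become their 1-based position plus 9 (so a→10, b→11, …).
Decoding 25 17 24 23 14: 25→(25−9)÷1=16=p, 17→(17−9)÷1=8=h, 24→(24−9)÷1=15=o, 23→(23−9)÷1=14=n, 14→(14−9)÷1=5=e.

phone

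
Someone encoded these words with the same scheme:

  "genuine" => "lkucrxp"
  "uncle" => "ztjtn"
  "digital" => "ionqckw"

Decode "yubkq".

Each letter shifts forward by (position + 5), i.e. 5, 6, 7, … — the shift grows by one for each successive letter.
Decoding yubkq: y−5=t, u−6=o, b−7=u, k−8=c, q−9=h.

touch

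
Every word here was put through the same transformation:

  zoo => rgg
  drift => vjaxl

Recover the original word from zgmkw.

house

Compare letters: z→r is +18, o→g is +18, o→g is +18 — a constant shift. Each letter is shifted forward by 18 in the alphabet (a Caesar shift of +18).
Reversing it on zgmkw: z−18=h, g−18=o, m−18=u, k−18=s, w−18=e.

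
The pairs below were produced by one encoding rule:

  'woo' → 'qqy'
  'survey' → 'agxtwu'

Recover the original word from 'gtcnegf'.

declare

Read the word backwards and shift each letter +2.
Reversing it on gtcnegf: shift back: g−2=e, t−2=r, c−2=a, n−2=l, e−2=c, g−2=e, f−2=d → eralced; then reverse → declare.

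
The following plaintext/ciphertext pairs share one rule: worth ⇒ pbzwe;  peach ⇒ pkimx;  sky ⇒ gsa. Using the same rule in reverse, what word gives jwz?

Two steps: reverse the string, then apply a Caesar shift of +8.
Decoding jwz: shift back: j−8=b, w−8=o, z−8=r → bor; then reverse → rob.

rob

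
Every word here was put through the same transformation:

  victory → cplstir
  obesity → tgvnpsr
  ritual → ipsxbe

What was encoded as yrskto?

v(21)→c(2) and i(8)→p(15) fit y≡5x+1 (mod 26); the inverse of 5 mod 26 is 21. This is an affine cipher: with a=0,…,z=25, each position x becomes (5x+1) mod 26.
Reversing it on yrskto: y(24)→21·(24−1)≡15=p; r(17)→21·(17−1)≡24=y; s(18)→21·(18−1)≡19=t; k(10)→21·(10−1)≡7=h; t(19)→21·(19−1)≡14=o; o(14)→21·(14−1)≡13=n (all mod 26).

python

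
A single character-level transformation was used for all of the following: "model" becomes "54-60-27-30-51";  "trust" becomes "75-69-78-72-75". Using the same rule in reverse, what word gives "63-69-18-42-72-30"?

praise

m(#13)→54 and o(#15)→60: differences scale by 3, so n = 3·pos + 15. Each letter becomes 3×(its alphabet position, a=1..z=26) + 15.
Reversing it on 63-69-18-42-72-30: 63→(63−15)÷3=16=p, 69→(69−15)÷3=18=r, 18→(18−15)÷3=1=a, 42→(42−15)÷3=9=i, 72→(72−15)÷3=19=s, 30→(30−15)÷3=5=e.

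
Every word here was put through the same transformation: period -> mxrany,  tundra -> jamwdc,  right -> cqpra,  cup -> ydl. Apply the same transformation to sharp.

The word is reversed, then every letter is shifted forward by 9.
On sharp: reverse → prahs; then shift: p+9=y, r+9=a, a+9=j, h+9=q, s+9=b.

yajqb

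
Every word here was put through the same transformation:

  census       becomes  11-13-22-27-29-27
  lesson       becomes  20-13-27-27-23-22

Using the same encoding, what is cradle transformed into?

11-26-9-12-20-13

c is letter #3 and maps to 11: an offset of 8. Letters become their 1-based position plus 8 (so a→9, b→10, …).
For cradle: c=3→11, r=18→26, a=1→9, d=4→12, l=12→20, e=5→13.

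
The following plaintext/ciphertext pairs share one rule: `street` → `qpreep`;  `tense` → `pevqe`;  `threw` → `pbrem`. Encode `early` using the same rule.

s(18)→q(16) and t(19)→p(15) fit y≡25x+8 (mod 26); the inverse of 25 mod 26 is 25. Treating letters as 0–25, the rule is x ↦ 25x + 8 (mod 26).
For early: e(4)→25·4+8≡4=e; a(0)→25·0+8≡8=i; r(17)→25·17+8≡17=r; l(11)→25·11+8≡23=x; y(24)→25·24+8≡10=k (all mod 26).

eirxk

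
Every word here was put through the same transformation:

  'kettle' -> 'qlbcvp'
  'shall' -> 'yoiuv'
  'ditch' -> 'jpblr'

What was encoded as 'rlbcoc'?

letter

In kettle: k→q is +6, e→l is +7, t→b is +8, t→c is +9 — the shift increases by 1 each position. Letter i (0-indexed) is shifted by i+6, so successive shifts are 6, 7, 8, ….
Reversing it on rlbcoc: r−6=l, l−7=e, b−8=t, c−9=t, o−10=e, c−11=r.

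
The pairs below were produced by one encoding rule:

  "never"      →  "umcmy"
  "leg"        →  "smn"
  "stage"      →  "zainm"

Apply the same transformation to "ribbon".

yqiiwu

The shift depends on letter class: consonant n→u is +7, but vowel e→m is +8. Two shifts are in play — +8 for a/e/i/o/u, +7 for every other letter.
For ribbon: r(cons)+7=y, i(vowel)+8=q, b(cons)+7=i, b(cons)+7=i, o(vowel)+8=w, n(cons)+7=u.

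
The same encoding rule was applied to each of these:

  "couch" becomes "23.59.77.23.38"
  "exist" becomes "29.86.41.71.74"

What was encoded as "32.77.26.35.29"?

fudge

c(#3)→23 and o(#15)→59: differences scale by 3, so n = 3·pos + 14. The formula is n = 3×(alphabet index, a=1) + 14.
Decoding 32.77.26.35.29: 32→(32−14)÷3=6=f, 77→(77−14)÷3=21=u, 26→(26−14)÷3=4=d, 35→(35−14)÷3=7=g, 29→(29−14)÷3=5=e.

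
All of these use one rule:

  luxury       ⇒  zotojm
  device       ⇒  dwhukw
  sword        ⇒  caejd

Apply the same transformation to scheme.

Treating letters as 0–25, the rule is x ↦ 19x + 24 (mod 26).
Applying it to scheme: s(18)→19·18+24≡2=c; c(2)→19·2+24≡10=k; h(7)→19·7+24≡1=b; e(4)→19·4+24≡22=w; m(12)→19·12+24≡18=s; e(4)→19·4+24≡22=w (all mod 26).

ckbwsw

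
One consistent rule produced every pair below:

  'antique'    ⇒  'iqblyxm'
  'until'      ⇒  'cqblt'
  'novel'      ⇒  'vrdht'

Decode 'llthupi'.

Shifts by position in antique: pos 0: a→i (+8), pos 1: n→q (+3), pos 2: t→b (+8), pos 3: i→l (+3) — repeating every 2. It's a Vigenère-style cipher with numeric key [8,3]: position i shifts by key[i mod 2].
Undoing it on llthupi: l−8=d, l−3=i, t−8=l, h−3=e, u−8=m, p−3=m, i−8=a.

dilemma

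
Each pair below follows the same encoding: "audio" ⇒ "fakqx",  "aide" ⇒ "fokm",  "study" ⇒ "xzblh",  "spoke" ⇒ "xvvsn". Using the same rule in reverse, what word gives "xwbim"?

In audio: a→f is +5, u→a is +6, d→k is +7, i→q is +8 — the shift increases by 1 each position. Each letter shifts forward by (position + 5), i.e. 5, 6, 7, … — the shift grows by one for each successive letter.
Decoding xwbim: x−5=s, w−6=q, b−7=u, i−8=a, m−9=d.

squad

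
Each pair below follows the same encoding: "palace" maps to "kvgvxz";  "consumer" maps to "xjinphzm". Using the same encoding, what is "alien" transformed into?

Compare letters: p→k is +21, a→v is +21, l→g is +21 — a constant shift. This is a Caesar cipher with shift 21.
For alien: a+21=v, l+21=g, i+21=d, e+21=z, n+21=i.

vgdzi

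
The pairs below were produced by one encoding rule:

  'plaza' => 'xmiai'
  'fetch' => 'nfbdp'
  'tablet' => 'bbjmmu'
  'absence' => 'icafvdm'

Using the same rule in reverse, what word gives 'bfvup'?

Shifts by position in plaza: pos 0: p→x (+8), pos 1: l→m (+1), pos 2: a→i (+8), pos 3: z→a (+1) — repeating every 2. A repeating key of period 2 is used — shifts +8, +1 over and over.
Decoding bfvup: b−8=t, f−1=e, v−8=n, u−1=t, p−8=h.

tenth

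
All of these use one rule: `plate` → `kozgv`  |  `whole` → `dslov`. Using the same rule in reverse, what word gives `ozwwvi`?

Each letter is replaced by its mirror in the alphabet: a↔z, b↔y, c↔x, and so on (the Atbash cipher).
Undoing it on ozwwvi: o↔l, z↔a, w↔d, w↔d, v↔e, i↔r.

ladder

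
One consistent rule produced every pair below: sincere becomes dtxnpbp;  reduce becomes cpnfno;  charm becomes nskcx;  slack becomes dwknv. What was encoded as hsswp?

while

Shifts by position in sincere: pos 0: s→d (+11), pos 1: i→t (+11), pos 2: n→x (+10), pos 3: c→n (+11), pos 4: e→p (+11), pos 5: r→b (+10) — repeating every 3. The shifts repeat in a cycle of length 3: positions 0,1,… shift by +11, +11, +10, then the pattern repeats.
Decoding hsswp: h−11=w, s−11=h, s−10=i, w−11=l, p−11=e.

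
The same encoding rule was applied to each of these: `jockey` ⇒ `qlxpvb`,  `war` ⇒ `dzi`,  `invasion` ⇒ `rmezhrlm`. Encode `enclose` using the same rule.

Letters are reflected about the middle of the alphabet (position → 25−position): Atbash.
For enclose: e↔v, n↔m, c↔x, l↔o, o↔l, s↔h, e↔v.

vmxolhv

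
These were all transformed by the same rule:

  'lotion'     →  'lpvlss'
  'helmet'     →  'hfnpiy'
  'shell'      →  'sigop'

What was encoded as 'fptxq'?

In lotion: l→l is +0, o→p is +1, t→v is +2, i→l is +3 — the shift increases by 1 each position. The shift increases by 1 at each position, starting from +0: 0, 1, 2, ….
Decoding fptxq: f−0=f, p−1=o, t−2=r, x−3=u, q−4=m.

forum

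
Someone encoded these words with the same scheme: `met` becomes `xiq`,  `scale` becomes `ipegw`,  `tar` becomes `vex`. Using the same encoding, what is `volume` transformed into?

iqypsz

The output letters match the input read backwards, each shifted +4: met reversed is tem. Read the word backwards and shift each letter +4.
Applying it to volume: reverse → emulov; then shift: e+4=i, m+4=q, u+4=y, l+4=p, o+4=s, v+4=z.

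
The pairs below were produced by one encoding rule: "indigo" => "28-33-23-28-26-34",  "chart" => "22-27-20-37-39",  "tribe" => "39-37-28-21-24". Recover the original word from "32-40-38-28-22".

The number is (letter's place in the alphabet, a=1) + 19.
Reversing it on 32-40-38-28-22: 32→(32−19)÷1=13=m, 40→(40−19)÷1=21=u, 38→(38−19)÷1=19=s, 28→(28−19)÷1=9=i, 22→(22−19)÷1=3=c.

music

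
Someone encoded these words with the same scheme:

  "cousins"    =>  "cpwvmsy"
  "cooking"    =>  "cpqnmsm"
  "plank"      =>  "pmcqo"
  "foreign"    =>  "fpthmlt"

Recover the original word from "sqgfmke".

specify

In cousins: c→c is +0, o→p is +1, u→w is +2, s→v is +3 — the shift increases by 1 each position. Letter i (0-indexed) is shifted by i+0, so successive shifts are 0, 1, 2, ….
Undoing it on sqgfmke: s−0=s, q−1=p, g−2=e, f−3=c, m−4=i, k−5=f, e−6=y.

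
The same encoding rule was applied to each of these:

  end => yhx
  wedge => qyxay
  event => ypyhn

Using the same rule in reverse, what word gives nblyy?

It's a constant shift of +20 (ROT20).
Undoing it on nblyy: n−20=t, b−20=h, l−20=r, y−20=e, y−20=e.

three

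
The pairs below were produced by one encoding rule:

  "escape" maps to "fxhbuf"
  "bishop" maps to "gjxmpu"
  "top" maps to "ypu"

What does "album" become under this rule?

Vowels shift forward by 1 and consonants shift forward by 5.
On album: a(vowel)+1=b, l(cons)+5=q, b(cons)+5=g, u(vowel)+1=v, m(cons)+5=r.

bqgvr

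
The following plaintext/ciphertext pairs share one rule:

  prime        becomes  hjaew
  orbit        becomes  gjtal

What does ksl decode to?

sat

Compare letters: p→h is +18, r→j is +18, i→a is +18 — a constant shift. It's a constant shift of +18 (ROT18).
Undoing it on ksl: k−18=s, s−18=a, l−18=t.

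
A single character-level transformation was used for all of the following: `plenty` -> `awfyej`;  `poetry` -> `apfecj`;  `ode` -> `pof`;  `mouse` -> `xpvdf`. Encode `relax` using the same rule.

cfwbi

The shift depends on letter class: consonant p→a is +11, but vowel e→f is +1. Two shifts are in play — +1 for a/e/i/o/u, +11 for every other letter.
On relax: r(cons)+11=c, e(vowel)+1=f, l(cons)+11=w, a(vowel)+1=b, x(cons)+11=i.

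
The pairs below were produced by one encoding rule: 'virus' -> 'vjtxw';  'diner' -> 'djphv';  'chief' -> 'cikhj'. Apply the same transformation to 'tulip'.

In virus: v→v is +0, i→j is +1, r→t is +2, u→x is +3 — the shift increases by 1 each position. The shift increases by 1 at each position, starting from +0: 0, 1, 2, ….
Applying it to tulip: t+0=t, u+1=v, l+2=n, i+3=l, p+4=t.

tvnlt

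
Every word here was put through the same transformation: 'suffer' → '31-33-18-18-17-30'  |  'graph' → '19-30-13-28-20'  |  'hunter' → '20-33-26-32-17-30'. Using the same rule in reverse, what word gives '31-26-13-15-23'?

s is letter #19 and maps to 31: an offset of 12. The number is (letter's place in the alphabet, a=1) + 12.
Undoing it on 31-26-13-15-23: 31→(31−12)÷1=19=s, 26→(26−12)÷1=14=n, 13→(13−12)÷1=1=a, 15→(15−12)÷1=3=c, 23→(23−12)÷1=11=k.

snack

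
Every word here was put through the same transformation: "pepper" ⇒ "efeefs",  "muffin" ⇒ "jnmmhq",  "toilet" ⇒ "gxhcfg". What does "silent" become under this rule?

zhcfqg

p(15)→e(4) and e(4)→f(5) fit y≡7x+3 (mod 26); the inverse of 7 mod 26 is 15. This is an affine cipher: with a=0,…,z=25, each position x becomes (7x+3) mod 26.
For silent: s(18)→7·18+3≡25=z; i(8)→7·8+3≡7=h; l(11)→7·11+3≡2=c; e(4)→7·4+3≡5=f; n(13)→7·13+3≡16=q; t(19)→7·19+3≡6=g (all mod 26).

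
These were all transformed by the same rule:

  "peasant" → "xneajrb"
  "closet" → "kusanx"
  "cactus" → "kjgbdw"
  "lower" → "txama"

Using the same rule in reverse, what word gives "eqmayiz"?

whisper

Shifts by position in peasant: pos 0: p→x (+8), pos 1: e→n (+9), pos 2: a→e (+4), pos 3: s→a (+8), pos 4: a→j (+9), pos 5: n→r (+4) — repeating every 3. It's a Vigenère-style cipher with numeric key [8,9,4]: position i shifts by key[i mod 3].
Decoding eqmayiz: e−8=w, q−9=h, m−4=i, a−8=s, y−9=p, i−4=e, z−8=r.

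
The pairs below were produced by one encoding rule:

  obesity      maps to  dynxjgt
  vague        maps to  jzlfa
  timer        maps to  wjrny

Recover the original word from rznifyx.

The output letters match the input read backwards, each shifted +5: obesity reversed is ytisebo. Two steps: reverse the string, then apply a Caesar shift of +5.
Undoing it on rznifyx: shift back: r−5=m, z−5=u, n−5=i, i−5=d, f−5=a, y−5=t, x−5=s → muidats; then reverse → stadium.

stadium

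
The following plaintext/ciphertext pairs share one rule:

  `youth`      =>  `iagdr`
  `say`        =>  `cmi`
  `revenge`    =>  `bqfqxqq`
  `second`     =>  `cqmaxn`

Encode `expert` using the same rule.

qhzqbd

The shift depends on letter class: consonant y→i is +10, but vowel o→a is +12. Vowels shift forward by 12 and consonants shift forward by 10.
On expert: e(vowel)+12=q, x(cons)+10=h, p(cons)+10=z, e(vowel)+12=q, r(cons)+10=b, t(cons)+10=d.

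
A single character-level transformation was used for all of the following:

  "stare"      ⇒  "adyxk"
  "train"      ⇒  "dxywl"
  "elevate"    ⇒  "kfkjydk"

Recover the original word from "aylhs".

sandy

This is an affine cipher: with a=0,…,z=25, each position x becomes (3x+24) mod 26.
Undoing it on aylhs: a(0)→9·(0−24)≡18=s; y(24)→9·(24−24)≡0=a; l(11)→9·(11−24)≡13=n; h(7)→9·(7−24)≡3=d; s(18)→9·(18−24)≡24=y (all mod 26).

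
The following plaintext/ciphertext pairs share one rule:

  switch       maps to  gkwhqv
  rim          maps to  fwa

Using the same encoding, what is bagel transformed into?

pousz

Compare letters: s→g is +14, w→k is +14, i→w is +14 — a constant shift. This is a Caesar cipher with shift 14.
Applying it to bagel: b+14=p, a+14=o, g+14=u, e+14=s, l+14=z.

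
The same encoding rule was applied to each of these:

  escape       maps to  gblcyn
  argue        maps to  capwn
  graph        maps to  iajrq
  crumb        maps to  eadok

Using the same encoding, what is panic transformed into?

rjwkl

Shifts by position in escape: pos 0: e→g (+2), pos 1: s→b (+9), pos 2: c→l (+9), pos 3: a→c (+2), pos 4: p→y (+9), pos 5: e→n (+9) — repeating every 3. It's a Vigenère-style cipher with numeric key [2,9,9]: position i shifts by key[i mod 3].
For panic: p+2=r, a+9=j, n+9=w, i+2=k, c+9=l.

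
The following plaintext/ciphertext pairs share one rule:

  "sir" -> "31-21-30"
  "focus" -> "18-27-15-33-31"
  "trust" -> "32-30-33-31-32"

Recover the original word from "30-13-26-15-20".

ranch

s is letter #19 and maps to 31: an offset of 12. Letters become their 1-based position plus 12 (so a→13, b→14, …).
Decoding 30-13-26-15-20: 30→(30−12)÷1=18=r, 13→(13−12)÷1=1=a, 26→(26−12)÷1=14=n, 15→(15−12)÷1=3=c, 20→(20−12)÷1=8=h.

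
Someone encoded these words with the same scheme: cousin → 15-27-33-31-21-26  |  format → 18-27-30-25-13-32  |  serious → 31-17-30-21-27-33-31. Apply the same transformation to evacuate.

17-34-13-15-33-13-32-17

c is letter #3 and maps to 15: an offset of 12. Letters become their 1-based position plus 12 (so a→13, b→14, …).
On evacuate: e=5→17, v=22→34, a=1→13, c=3→15, u=21→33, a=1→13, t=20→32, e=5→17.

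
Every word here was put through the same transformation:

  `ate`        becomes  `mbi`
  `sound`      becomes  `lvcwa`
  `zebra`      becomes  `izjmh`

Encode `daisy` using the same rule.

gaqil

The output letters match the input read backwards, each shifted +8: ate reversed is eta. Read the word backwards and shift each letter +8.
Applying it to daisy: reverse → ysiad; then shift: y+8=g, s+8=a, i+8=q, a+8=i, d+8=l.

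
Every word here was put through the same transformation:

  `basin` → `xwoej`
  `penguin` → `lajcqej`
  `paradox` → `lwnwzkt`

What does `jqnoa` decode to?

nurse

Compare letters: b→x is +22, a→w is +22, s→o is +22 — a constant shift. This is a Caesar cipher with shift 22.
Decoding jqnoa: j−22=n, q−22=u, n−22=r, o−22=s, a−22=e.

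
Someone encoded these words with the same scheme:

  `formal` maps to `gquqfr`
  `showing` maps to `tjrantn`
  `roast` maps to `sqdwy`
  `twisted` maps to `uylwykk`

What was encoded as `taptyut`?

symptom

In formal: f→g is +1, o→q is +2, r→u is +3, m→q is +4 — the shift increases by 1 each position. The shift increases by 1 at each position, starting from +1: 1, 2, 3, ….
Decoding taptyut: t−1=s, a−2=y, p−3=m, t−4=p, y−5=t, u−6=o, t−7=m.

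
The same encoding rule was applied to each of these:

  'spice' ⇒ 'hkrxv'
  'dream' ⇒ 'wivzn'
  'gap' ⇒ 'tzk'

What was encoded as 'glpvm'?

token

Each pair mirrors across the alphabet (s↔h, p↔k, i↔r): positions sum to 25. Letters are reflected about the middle of the alphabet (position → 25−position): Atbash.
Undoing it on glpvm: g↔t, l↔o, p↔k, v↔e, m↔n.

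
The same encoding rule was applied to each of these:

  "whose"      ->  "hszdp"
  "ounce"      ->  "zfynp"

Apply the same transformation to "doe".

ozp

Compare letters: w→h is +11, h→s is +11, o→z is +11 — a constant shift. Every letter moves 11 places later in the alphabet, wrapping around z→a.
On doe: d+11=o, o+11=z, e+11=p.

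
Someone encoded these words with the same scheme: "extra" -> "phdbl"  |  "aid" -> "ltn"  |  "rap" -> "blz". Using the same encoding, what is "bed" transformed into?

The shift depends on letter class: consonant x→h is +10, but vowel e→p is +11. The rule splits by letter class: vowels +11, consonants +10.
Applying it to bed: b(cons)+10=l, e(vowel)+11=p, d(cons)+10=n.

lpn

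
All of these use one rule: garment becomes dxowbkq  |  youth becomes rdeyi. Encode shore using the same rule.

obyrc

The output letters match the input read backwards, each shifted +10: garment reversed is tnemrag. The word is reversed, then every letter is shifted forward by 10.
Applying it to shore: reverse → erohs; then shift: e+10=o, r+10=b, o+10=y, h+10=r, s+10=c.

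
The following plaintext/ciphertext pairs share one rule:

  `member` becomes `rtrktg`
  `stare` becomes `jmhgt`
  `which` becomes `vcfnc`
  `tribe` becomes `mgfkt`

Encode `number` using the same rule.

m(12)→r(17) and e(4)→t(19) fit y≡3x+7 (mod 26); the inverse of 3 mod 26 is 9. Each letter's alphabet position (a=0..z=25) is mapped through 3·x+7 mod 26 — an affine cipher.
For number: n(13)→3·13+7≡20=u; u(20)→3·20+7≡15=p; m(12)→3·12+7≡17=r; b(1)→3·1+7≡10=k; e(4)→3·4+7≡19=t; r(17)→3·17+7≡6=g (all mod 26).

uprktg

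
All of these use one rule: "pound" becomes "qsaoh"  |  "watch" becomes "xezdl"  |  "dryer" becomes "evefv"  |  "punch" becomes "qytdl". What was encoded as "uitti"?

Shifts by position in pound: pos 0: p→q (+1), pos 1: o→s (+4), pos 2: u→a (+6), pos 3: n→o (+1), pos 4: d→h (+4) — repeating every 3. The shifts repeat in a cycle of length 3: positions 0,1,… shift by +1, +4, +6, then the pattern repeats.
Reversing it on uitti: u−1=t, i−4=e, t−6=n, t−1=s, i−4=e.

tense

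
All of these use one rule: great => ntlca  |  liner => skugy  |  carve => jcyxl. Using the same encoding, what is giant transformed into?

Shifts by position in great: pos 0: g→n (+7), pos 1: r→t (+2), pos 2: e→l (+7), pos 3: a→c (+2) — repeating every 2. A repeating key of period 2 is used — shifts +7, +2 over and over.
On giant: g+7=n, i+2=k, a+7=h, n+2=p, t+7=a.

nkhpa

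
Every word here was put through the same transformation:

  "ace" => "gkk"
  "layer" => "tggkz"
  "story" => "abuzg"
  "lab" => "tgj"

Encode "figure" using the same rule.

nooazk

The shift depends on letter class: consonant c→k is +8, but vowel a→g is +6. Vowels shift forward by 6 and consonants shift forward by 8.
Applying it to figure: f(cons)+8=n, i(vowel)+6=o, g(cons)+8=o, u(vowel)+6=a, r(cons)+8=z, e(vowel)+6=k.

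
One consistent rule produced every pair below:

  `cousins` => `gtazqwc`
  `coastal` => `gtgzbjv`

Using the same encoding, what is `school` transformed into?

whnvwu

Each letter shifts forward by (position + 4), i.e. 4, 5, 6, … — the shift grows by one for each successive letter.
Applying it to school: s+4=w, c+5=h, h+6=n, o+7=v, o+8=w, l+9=u.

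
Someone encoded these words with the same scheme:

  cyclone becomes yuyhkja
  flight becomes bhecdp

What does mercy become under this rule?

ianyu

Compare letters: c→y is +22, y→u is +22, c→y is +22 — a constant shift. Each letter is shifted forward by 22 in the alphabet (a Caesar shift of +22).
On mercy: m+22=i, e+22=a, r+22=n, c+22=y, y+22=u.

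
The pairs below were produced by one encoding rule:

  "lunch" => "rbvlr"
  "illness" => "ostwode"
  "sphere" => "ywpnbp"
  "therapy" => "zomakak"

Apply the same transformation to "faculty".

In lunch: l→r is +6, u→b is +7, n→v is +8, c→l is +9 — the shift increases by 1 each position. The shift increases by 1 at each position, starting from +6: 6, 7, 8, ….
On faculty: f+6=l, a+7=h, c+8=k, u+9=d, l+10=v, t+11=e, y+12=k.

lhkdvek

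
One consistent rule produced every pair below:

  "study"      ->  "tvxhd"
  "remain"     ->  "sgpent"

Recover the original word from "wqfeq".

vocal

In study: s→t is +1, t→v is +2, u→x is +3, d→h is +4 — the shift increases by 1 each position. The shift increases by 1 at each position, starting from +1: 1, 2, 3, ….
Decoding wqfeq: w−1=v, q−2=o, f−3=c, e−4=a, q−5=l.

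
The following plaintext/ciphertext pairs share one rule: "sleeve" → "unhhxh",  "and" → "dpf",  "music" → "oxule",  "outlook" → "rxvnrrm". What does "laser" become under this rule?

nduht

The shift depends on letter class: consonant s→u is +2, but vowel e→h is +3. Vowels shift forward by 3 and consonants shift forward by 2.
For laser: l(cons)+2=n, a(vowel)+3=d, s(cons)+2=u, e(vowel)+3=h, r(cons)+2=t.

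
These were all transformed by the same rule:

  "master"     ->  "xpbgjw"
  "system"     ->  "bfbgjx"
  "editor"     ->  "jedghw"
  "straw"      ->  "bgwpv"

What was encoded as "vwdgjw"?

writer

m(12)→x(23) and a(0)→p(15) fit y≡5x+15 (mod 26); the inverse of 5 mod 26 is 21. Each letter's alphabet position (a=0..z=25) is mapped through 5·x+15 mod 26 — an affine cipher.
Undoing it on vwdgjw: v(21)→21·(21−15)≡22=w; w(22)→21·(22−15)≡17=r; d(3)→21·(3−15)≡8=i; g(6)→21·(6−15)≡19=t; j(9)→21·(9−15)≡4=e; w(22)→21·(22−15)≡17=r (all mod 26).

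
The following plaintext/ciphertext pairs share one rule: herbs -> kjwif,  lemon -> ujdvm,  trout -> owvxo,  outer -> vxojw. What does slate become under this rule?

fuzoj

h(7)→k(10) and e(4)→j(9) fit y≡9x+25 (mod 26); the inverse of 9 mod 26 is 3. Treating letters as 0–25, the rule is x ↦ 9x + 25 (mod 26).
On slate: s(18)→9·18+25≡5=f; l(11)→9·11+25≡20=u; a(0)→9·0+25≡25=z; t(19)→9·19+25≡14=o; e(4)→9·4+25≡9=j (all mod 26).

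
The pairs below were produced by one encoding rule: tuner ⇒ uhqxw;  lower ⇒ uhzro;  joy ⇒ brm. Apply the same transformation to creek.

The output letters match the input read backwards, each shifted +3: tuner reversed is renut. The word is reversed, then every letter is shifted forward by 3.
On creek: reverse → keerc; then shift: k+3=n, e+3=h, e+3=h, r+3=u, c+3=f.

nhhuf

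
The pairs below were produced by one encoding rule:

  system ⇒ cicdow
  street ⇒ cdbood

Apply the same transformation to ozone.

yjyxo

Compare letters: s→c is +10, y→i is +10, s→c is +10 — a constant shift. Every letter moves 10 places later in the alphabet, wrapping around z→a.
For ozone: o+10=y, z+10=j, o+10=y, n+10=x, e+10=o.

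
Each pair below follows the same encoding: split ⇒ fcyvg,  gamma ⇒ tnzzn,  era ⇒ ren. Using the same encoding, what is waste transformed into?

jnfgr

Compare letters: s→f is +13, p→c is +13, l→y is +13 — a constant shift. It's a constant shift of +13 (ROT13).
For waste: w+13=j, a+13=n, s+13=f, t+13=g, e+13=r.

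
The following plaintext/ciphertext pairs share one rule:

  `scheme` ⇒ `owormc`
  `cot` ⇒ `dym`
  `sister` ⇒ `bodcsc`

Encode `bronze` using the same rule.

The word is reversed, then every letter is shifted forward by 10.
On bronze: reverse → eznorb; then shift: e+10=o, z+10=j, n+10=x, o+10=y, r+10=b, b+10=l.

ojxybl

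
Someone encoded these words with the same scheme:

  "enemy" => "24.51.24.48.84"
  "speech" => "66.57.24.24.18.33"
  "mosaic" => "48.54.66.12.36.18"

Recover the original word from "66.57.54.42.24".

spoke

e(#5)→24 and n(#14)→51: differences scale by 3, so n = 3·pos + 9. Each letter becomes 3×(its alphabet position, a=1..z=26) + 9.
Decoding 66.57.54.42.24: 66→(66−9)÷3=19=s, 57→(57−9)÷3=16=p, 54→(54−9)÷3=15=o, 42→(42−9)÷3=11=k, 24→(24−9)÷3=5=e.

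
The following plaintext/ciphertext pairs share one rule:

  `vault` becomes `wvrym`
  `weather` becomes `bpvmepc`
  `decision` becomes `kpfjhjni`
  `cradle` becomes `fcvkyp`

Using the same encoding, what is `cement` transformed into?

fpdpim

v(21)→w(22) and a(0)→v(21) fit y≡5x+21 (mod 26); the inverse of 5 mod 26 is 21. This is an affine cipher: with a=0,…,z=25, each position x becomes (5x+21) mod 26.
On cement: c(2)→5·2+21≡5=f; e(4)→5·4+21≡15=p; m(12)→5·12+21≡3=d; e(4)→5·4+21≡15=p; n(13)→5·13+21≡8=i; t(19)→5·19+21≡12=m (all mod 26).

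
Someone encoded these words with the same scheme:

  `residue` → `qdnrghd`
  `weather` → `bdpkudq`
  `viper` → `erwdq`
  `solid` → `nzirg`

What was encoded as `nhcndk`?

r(17)→q(16) and e(4)→d(3) fit y≡23x+15 (mod 26); the inverse of 23 mod 26 is 17. Each letter's alphabet position (a=0..z=25) is mapped through 23·x+15 mod 26 — an affine cipher.
Undoing it on nhcndk: n(13)→17·(13−15)≡18=s; h(7)→17·(7−15)≡20=u; c(2)→17·(2−15)≡13=n; n(13)→17·(13−15)≡18=s; d(3)→17·(3−15)≡4=e; k(10)→17·(10−15)≡19=t (all mod 26).

sunset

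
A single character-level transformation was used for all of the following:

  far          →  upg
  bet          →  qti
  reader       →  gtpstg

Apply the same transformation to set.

Compare letters: f→u is +15, a→p is +15, r→g is +15 — a constant shift. It's a constant shift of +15 (ROT15).
On set: s+15=h, e+15=t, t+15=i.

hti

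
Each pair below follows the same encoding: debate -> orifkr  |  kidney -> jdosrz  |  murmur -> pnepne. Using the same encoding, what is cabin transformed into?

lfids

d(3)→o(14) and e(4)→r(17) fit y≡3x+5 (mod 26); the inverse of 3 mod 26 is 9. Treating letters as 0–25, the rule is x ↦ 3x + 5 (mod 26).
Applying it to cabin: c(2)→3·2+5≡11=l; a(0)→3·0+5≡5=f; b(1)→3·1+5≡8=i; i(8)→3·8+5≡3=d; n(13)→3·13+5≡18=s (all mod 26).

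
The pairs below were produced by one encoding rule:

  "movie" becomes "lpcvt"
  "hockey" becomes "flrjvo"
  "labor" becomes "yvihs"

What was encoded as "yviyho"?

Read the word backwards and shift each letter +7.
Reversing it on yviyho: shift back: y−7=r, v−7=o, i−7=b, y−7=r, h−7=a, o−7=h → robrah; then reverse → harbor.

harbor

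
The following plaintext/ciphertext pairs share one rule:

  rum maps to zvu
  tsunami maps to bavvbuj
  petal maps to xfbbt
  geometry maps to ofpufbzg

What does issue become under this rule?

The shift depends on letter class: consonant r→z is +8, but vowel u→v is +1. Vowels shift forward by 1 and consonants shift forward by 8.
Applying it to issue: i(vowel)+1=j, s(cons)+8=a, s(cons)+8=a, u(vowel)+1=v, e(vowel)+1=f.

jaavf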